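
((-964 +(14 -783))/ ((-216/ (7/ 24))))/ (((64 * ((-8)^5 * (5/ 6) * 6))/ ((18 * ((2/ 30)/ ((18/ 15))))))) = -12131/ 54358179840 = -0.00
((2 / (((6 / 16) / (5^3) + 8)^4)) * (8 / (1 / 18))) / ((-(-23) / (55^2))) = 871200000000000000 / 94349391507873863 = 9.23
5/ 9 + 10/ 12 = 25/ 18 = 1.39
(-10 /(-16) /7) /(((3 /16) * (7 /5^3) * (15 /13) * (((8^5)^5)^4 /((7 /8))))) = 1625 /513333066036290493739648313479163296584970035203815935160307393237304087540360849958216138752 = 0.00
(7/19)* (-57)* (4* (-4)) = 336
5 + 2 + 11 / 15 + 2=146 / 15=9.73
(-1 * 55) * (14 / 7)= -110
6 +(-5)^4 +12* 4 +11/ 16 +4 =10939/ 16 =683.69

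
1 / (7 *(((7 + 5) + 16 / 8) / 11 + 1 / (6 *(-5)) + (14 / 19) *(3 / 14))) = 0.10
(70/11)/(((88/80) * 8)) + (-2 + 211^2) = 44519.72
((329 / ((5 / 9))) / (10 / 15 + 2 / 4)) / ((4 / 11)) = 13959 / 10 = 1395.90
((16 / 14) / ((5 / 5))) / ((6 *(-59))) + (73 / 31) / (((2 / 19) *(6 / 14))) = 1336523 / 25606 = 52.20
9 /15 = 3 /5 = 0.60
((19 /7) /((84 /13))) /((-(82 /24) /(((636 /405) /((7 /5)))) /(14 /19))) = -5512 /54243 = -0.10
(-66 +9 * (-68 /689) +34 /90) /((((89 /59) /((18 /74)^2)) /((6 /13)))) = -6570032202 /5456649185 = -1.20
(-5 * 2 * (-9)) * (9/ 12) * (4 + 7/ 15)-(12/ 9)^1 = 1801/ 6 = 300.17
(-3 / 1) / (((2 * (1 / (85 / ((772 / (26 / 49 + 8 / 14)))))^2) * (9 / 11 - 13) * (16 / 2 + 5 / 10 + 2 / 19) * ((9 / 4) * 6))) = 40770675 / 2612570808988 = 0.00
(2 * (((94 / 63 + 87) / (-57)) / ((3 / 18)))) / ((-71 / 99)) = 245300 / 9443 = 25.98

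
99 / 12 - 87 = -315 / 4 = -78.75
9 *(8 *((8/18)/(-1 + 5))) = 8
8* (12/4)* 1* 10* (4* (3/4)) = 720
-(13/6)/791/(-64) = 13/303744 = 0.00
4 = 4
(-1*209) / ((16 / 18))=-1881 / 8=-235.12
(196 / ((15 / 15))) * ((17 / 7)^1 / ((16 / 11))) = 1309 / 4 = 327.25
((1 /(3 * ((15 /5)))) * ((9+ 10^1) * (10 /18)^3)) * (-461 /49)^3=-232683929875 /771895089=-301.45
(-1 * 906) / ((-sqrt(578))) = 453 * sqrt(2) / 17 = 37.68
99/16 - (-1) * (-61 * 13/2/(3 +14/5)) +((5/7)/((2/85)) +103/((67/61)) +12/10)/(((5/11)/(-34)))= -51341612909/5440400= -9437.10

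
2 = 2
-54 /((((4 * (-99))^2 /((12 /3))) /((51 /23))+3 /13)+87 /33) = -65637 /21493811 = -0.00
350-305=45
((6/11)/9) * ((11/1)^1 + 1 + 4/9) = 224/297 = 0.75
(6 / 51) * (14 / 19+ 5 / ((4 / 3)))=341 / 646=0.53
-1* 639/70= -639/70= -9.13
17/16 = 1.06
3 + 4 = 7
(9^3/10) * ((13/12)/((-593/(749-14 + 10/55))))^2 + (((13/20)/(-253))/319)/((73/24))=43590845721980427/331484658646240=131.50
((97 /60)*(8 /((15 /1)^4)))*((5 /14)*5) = 97 /212625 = 0.00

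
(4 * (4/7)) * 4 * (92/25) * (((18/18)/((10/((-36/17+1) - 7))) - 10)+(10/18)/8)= -361.43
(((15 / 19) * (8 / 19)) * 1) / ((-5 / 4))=-96 / 361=-0.27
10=10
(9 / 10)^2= 81 / 100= 0.81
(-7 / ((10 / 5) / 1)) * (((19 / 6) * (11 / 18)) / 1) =-1463 / 216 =-6.77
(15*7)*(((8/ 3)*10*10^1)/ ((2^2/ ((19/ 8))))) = 16625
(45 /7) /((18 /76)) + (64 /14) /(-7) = 1298 /49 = 26.49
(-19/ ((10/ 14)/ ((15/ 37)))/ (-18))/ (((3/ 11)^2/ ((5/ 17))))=80465/ 33966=2.37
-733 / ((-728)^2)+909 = 481754723 / 529984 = 909.00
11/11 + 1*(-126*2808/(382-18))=-971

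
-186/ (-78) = 31/ 13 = 2.38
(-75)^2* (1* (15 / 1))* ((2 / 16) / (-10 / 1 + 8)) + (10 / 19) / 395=-126646843 / 24016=-5273.44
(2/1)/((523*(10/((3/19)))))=3/49685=0.00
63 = 63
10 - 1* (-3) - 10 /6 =34 /3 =11.33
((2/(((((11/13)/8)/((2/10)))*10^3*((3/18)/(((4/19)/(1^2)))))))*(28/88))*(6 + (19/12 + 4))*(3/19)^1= 75894/27300625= 0.00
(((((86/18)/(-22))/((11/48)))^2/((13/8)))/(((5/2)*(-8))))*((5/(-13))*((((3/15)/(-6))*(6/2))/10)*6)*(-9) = 355008/61858225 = 0.01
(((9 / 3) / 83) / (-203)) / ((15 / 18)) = -18 / 84245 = -0.00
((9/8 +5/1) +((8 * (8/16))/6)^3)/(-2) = -1387/432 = -3.21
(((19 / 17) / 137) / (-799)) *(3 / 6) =-19 / 3721742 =-0.00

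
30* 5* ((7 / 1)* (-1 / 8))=-525 / 4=-131.25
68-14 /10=333 /5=66.60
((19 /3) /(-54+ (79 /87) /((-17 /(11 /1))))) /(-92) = 0.00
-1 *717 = -717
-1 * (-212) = 212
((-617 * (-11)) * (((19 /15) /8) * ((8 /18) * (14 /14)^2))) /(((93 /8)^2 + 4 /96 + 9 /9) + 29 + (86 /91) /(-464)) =989983904 /342388035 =2.89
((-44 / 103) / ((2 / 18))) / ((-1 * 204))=33 / 1751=0.02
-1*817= -817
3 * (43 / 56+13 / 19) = 4635 / 1064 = 4.36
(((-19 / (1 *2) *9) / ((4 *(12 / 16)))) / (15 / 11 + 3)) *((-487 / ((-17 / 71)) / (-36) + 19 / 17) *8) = 7083637 / 2448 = 2893.64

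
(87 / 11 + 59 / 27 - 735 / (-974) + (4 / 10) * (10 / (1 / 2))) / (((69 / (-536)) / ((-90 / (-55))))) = -2922578056 / 12197889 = -239.60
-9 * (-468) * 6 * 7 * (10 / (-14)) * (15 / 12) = -157950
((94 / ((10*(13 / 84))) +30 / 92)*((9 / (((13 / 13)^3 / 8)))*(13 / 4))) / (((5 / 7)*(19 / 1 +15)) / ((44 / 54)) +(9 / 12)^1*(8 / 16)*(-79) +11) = 1012240152 / 792005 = 1278.07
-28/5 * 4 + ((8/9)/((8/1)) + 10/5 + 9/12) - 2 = -3877/180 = -21.54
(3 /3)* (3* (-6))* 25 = -450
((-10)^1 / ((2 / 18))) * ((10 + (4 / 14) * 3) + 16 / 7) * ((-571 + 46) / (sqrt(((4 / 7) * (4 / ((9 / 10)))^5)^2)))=256686003 / 409600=626.67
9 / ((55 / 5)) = 9 / 11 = 0.82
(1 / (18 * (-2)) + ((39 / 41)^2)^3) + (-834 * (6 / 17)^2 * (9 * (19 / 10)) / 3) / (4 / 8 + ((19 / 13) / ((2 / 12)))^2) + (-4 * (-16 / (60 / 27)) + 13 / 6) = 155331904908223142869 / 6464394156078628020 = 24.03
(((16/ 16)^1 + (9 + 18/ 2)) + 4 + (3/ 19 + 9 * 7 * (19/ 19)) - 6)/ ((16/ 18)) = 13707/ 152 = 90.18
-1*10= -10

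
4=4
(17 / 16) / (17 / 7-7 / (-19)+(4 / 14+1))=2261 / 8688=0.26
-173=-173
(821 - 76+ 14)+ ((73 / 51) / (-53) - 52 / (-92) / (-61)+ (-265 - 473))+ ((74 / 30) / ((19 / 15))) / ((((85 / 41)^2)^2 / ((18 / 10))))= 23401077535364926 / 1106252088196875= 21.15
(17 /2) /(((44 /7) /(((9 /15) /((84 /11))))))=0.11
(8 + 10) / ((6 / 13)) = 39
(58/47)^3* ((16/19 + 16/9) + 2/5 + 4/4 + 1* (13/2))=1754934884/88768665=19.77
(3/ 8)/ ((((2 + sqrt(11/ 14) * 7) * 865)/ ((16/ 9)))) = -8/ 179055 + 2 * sqrt(154)/ 179055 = 0.00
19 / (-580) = -19 / 580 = -0.03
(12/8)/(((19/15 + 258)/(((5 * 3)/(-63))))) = -75/54446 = -0.00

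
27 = 27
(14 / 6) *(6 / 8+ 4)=133 / 12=11.08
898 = 898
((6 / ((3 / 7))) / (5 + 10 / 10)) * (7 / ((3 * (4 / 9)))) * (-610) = -14945 / 2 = -7472.50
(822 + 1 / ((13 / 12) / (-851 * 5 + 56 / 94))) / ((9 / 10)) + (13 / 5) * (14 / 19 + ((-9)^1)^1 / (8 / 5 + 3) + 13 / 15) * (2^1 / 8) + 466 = -39842619917 / 13350350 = -2984.39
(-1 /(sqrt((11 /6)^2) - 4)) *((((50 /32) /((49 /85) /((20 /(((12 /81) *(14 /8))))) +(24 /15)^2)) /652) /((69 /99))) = 0.00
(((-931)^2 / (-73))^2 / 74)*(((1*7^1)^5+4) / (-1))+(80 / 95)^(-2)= -1616598761372037315 / 50476288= -32026894714.84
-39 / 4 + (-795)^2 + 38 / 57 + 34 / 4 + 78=632102.42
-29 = -29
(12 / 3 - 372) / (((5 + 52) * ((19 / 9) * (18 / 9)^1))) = -552 / 361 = -1.53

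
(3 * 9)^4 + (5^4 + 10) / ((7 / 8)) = 3725167 / 7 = 532166.71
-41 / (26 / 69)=-2829 / 26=-108.81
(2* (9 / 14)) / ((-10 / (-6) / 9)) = 6.94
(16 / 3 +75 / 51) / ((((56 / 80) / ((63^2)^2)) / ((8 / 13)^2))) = 166591313280 / 2873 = 57985142.11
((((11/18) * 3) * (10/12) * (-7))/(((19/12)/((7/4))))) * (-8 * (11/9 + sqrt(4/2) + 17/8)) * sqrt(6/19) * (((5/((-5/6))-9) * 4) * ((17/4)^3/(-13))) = 66202675 * sqrt(57)/18772 + 15954844675 * sqrt(114)/2703168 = 89644.85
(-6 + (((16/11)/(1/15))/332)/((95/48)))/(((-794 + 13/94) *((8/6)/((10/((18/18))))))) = 0.06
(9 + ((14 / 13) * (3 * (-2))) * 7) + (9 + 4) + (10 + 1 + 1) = -11.23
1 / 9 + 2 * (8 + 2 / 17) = 2501 / 153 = 16.35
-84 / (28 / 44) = -132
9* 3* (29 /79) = 783 /79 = 9.91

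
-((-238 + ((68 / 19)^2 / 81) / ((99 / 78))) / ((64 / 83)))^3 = 864393353369664826168473509125 / 29442075153856960167936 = 29359117.82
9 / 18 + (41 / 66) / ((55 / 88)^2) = 3449 / 1650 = 2.09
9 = 9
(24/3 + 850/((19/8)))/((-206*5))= -3476/9785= -0.36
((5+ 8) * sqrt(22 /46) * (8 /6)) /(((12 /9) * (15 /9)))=39 * sqrt(253) /115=5.39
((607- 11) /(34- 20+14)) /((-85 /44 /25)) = -32780 /119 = -275.46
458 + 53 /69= 31655 /69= 458.77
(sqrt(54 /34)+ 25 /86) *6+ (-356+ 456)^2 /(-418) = -199325 /8987+ 18 *sqrt(51) /17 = -14.62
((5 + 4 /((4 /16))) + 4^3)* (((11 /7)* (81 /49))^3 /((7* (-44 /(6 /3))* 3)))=-1821956895 /564950498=-3.22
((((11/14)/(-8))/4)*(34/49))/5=-187/54880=-0.00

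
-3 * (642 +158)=-2400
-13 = -13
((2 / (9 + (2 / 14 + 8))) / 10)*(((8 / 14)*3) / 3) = 0.01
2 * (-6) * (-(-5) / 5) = -12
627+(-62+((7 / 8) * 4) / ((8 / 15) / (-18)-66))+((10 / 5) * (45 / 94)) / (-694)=164261808245 / 290756852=564.95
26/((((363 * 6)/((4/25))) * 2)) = 26/27225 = 0.00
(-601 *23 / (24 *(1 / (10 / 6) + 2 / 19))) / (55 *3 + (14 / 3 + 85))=-1313185 / 409504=-3.21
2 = 2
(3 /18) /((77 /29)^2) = 841 /35574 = 0.02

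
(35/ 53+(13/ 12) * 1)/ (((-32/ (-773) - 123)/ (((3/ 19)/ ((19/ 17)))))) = -857257/ 427890412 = -0.00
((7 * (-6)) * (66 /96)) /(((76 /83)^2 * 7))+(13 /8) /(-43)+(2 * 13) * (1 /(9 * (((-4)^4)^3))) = -5810107706297 /1171947257856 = -4.96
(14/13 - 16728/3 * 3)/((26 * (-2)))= 108725/338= 321.67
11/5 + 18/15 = 17/5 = 3.40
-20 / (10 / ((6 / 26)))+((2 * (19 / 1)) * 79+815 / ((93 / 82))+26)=4529084 / 1209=3746.14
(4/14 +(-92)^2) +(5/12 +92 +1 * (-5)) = 718343/84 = 8551.70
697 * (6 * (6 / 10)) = 12546 / 5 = 2509.20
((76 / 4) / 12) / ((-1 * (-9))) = 19 / 108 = 0.18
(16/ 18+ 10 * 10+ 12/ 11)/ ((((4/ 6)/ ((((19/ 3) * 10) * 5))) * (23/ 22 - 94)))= -1918240/ 3681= -521.12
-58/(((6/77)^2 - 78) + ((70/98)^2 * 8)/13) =319319/427667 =0.75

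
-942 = -942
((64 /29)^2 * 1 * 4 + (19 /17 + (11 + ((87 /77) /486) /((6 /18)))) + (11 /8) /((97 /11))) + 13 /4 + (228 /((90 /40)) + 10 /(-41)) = 128708744877473 /945681698808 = 136.10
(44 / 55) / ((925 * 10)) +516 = 11932502 / 23125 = 516.00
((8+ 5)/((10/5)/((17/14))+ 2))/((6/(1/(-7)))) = -221/2604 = -0.08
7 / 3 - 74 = -215 / 3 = -71.67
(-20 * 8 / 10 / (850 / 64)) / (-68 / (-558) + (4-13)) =142848 / 1052725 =0.14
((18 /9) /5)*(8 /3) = 16 /15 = 1.07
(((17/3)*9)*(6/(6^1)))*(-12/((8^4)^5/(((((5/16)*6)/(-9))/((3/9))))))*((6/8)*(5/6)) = 3825/18446744073709551616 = 0.00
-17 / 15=-1.13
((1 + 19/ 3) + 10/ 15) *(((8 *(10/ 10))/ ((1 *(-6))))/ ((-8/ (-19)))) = -76/ 3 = -25.33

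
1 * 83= 83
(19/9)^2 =361/81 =4.46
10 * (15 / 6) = 25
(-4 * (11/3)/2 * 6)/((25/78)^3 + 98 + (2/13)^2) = -20880288/46532953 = -0.45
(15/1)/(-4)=-15/4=-3.75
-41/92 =-0.45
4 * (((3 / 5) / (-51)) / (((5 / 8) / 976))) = -31232 / 425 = -73.49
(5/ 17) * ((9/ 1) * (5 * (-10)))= -2250/ 17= -132.35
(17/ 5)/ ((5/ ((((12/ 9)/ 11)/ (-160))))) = -17/ 33000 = -0.00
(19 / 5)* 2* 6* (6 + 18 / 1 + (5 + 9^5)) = 13469784 / 5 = 2693956.80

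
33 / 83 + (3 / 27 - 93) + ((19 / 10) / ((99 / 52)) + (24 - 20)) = -399407 / 4565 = -87.49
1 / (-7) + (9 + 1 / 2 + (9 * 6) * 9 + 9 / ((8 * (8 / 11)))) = 222613 / 448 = 496.90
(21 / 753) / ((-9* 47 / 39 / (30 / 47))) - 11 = -6099959 / 554459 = -11.00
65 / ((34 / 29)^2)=47.29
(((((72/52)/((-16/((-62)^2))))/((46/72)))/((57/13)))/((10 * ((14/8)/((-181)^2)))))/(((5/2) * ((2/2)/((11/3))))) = -24934790232/76475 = -326051.52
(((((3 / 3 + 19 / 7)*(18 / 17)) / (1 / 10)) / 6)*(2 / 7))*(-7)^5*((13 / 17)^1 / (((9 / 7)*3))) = -16230760 / 2601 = -6240.20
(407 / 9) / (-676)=-0.07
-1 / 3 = -0.33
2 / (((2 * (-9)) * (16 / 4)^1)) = -1 / 36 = -0.03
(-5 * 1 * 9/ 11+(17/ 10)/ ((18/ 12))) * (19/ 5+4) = -6344/ 275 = -23.07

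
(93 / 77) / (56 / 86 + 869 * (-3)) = -3999 / 8629621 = -0.00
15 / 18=5 / 6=0.83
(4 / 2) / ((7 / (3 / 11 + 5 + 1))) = 1.79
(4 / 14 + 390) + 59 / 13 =394.82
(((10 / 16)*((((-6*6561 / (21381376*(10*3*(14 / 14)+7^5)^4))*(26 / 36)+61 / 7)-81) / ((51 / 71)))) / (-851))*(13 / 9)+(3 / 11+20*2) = 16694684357331743197720196978214037 / 413444725864304005878315555907584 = 40.38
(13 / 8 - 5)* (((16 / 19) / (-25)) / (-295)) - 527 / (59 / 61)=-76349179 / 140125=-544.86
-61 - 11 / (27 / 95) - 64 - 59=-6013 / 27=-222.70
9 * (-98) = -882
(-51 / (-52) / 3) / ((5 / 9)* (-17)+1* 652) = 153 / 300716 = 0.00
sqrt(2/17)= sqrt(34)/17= 0.34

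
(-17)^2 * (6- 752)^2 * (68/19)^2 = 743692365376/361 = 2060089654.78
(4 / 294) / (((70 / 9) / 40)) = 24 / 343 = 0.07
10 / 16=5 / 8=0.62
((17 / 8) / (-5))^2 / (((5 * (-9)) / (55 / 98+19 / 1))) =-61557 / 784000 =-0.08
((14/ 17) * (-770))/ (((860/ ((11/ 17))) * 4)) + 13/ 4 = 77811/ 24854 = 3.13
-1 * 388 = -388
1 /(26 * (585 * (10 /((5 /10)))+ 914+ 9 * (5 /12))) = 2 /656123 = 0.00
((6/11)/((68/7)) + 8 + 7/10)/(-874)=-8187/817190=-0.01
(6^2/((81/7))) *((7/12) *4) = 196/27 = 7.26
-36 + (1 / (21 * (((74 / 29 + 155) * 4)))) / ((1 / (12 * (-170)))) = -1156318 / 31983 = -36.15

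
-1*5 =-5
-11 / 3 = -3.67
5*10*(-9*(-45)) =20250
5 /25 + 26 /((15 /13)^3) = 57797 /3375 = 17.13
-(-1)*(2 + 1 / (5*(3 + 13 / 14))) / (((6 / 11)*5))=94 / 125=0.75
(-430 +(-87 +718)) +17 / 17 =202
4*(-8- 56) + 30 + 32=-194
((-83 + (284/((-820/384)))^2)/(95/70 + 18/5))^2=107282502267600169636/8506176406225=12612306.30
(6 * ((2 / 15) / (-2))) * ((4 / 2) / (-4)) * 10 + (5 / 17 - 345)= -5826 / 17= -342.71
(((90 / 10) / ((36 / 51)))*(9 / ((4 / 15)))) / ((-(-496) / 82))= 282285 / 3968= 71.14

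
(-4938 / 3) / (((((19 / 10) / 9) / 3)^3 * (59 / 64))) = -2073485952000 / 404681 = -5123754.15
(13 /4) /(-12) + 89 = 4259 /48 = 88.73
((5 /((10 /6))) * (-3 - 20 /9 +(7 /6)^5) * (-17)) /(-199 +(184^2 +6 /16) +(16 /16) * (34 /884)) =5260021 /1134120204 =0.00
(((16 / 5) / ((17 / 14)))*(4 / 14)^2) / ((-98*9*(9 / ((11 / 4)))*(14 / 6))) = -176 / 5510295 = -0.00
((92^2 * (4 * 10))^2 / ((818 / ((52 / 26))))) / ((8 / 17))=243573606400 / 409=595534489.98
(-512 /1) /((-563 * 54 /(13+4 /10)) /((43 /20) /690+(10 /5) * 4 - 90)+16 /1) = -11.72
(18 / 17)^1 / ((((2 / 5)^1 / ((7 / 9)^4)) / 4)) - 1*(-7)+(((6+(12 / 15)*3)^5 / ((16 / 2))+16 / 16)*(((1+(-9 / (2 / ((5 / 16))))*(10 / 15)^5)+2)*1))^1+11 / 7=3993291032452 / 271096875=14730.13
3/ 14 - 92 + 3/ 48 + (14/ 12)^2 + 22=-68909/ 1008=-68.36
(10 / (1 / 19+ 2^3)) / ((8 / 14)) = 665 / 306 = 2.17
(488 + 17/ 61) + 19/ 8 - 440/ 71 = 16785449/ 34648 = 484.46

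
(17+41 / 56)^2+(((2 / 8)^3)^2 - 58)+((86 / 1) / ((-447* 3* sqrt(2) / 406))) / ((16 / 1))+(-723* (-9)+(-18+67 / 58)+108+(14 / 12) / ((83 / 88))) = 9936029199205 / 1449283584 - 8729* sqrt(2) / 10728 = 6854.67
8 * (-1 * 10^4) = -80000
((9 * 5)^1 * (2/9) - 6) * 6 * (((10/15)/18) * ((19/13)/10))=76/585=0.13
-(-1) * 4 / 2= 2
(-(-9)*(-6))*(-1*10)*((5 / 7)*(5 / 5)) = 385.71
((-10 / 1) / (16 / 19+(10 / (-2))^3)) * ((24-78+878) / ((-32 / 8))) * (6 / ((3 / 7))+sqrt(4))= -626240 / 2359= -265.47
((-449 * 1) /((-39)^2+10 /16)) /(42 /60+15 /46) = -206540 /718207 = -0.29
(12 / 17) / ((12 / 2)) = 2 / 17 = 0.12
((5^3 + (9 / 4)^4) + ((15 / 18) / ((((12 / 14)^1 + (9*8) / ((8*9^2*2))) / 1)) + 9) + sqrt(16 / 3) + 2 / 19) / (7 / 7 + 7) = sqrt(3) / 6 + 17971925 / 894976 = 20.37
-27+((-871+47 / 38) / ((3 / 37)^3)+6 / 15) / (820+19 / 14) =-19796993162 / 9831645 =-2013.60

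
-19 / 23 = -0.83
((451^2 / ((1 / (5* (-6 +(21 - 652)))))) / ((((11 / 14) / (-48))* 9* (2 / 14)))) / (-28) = -3298054760 / 3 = -1099351586.67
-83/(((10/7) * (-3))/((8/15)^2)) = 18592/3375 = 5.51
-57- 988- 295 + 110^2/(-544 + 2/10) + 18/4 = -7383449/5438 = -1357.75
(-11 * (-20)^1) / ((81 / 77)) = 16940 / 81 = 209.14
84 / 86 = 0.98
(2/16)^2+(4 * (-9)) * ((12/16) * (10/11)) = -17269/704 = -24.53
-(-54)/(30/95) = 171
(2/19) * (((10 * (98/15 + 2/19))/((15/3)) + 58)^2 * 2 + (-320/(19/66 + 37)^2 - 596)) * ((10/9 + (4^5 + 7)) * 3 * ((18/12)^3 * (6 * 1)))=65560474032705485022/1038541938475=63127420.86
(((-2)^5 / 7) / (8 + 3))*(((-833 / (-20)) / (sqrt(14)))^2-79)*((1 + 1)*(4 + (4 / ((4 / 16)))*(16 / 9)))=-20981368 / 17325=-1211.05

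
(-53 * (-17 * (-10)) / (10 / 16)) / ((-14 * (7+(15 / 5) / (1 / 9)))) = 212 / 7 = 30.29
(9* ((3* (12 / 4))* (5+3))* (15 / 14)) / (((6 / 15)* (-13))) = -12150 / 91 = -133.52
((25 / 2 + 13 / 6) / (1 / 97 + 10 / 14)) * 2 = 14938 / 369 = 40.48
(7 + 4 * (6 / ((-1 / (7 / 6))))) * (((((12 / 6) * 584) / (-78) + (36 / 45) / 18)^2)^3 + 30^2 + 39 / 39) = -3107509720663268345182387 / 13360230217546875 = -232594024.96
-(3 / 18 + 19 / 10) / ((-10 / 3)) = 31 / 50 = 0.62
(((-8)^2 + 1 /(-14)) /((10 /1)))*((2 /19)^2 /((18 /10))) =0.04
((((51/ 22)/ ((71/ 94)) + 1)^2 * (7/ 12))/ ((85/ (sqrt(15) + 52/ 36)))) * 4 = 919071244/ 1399860495 + 70697788 * sqrt(15)/ 155540055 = 2.42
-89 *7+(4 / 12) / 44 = -82235 / 132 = -622.99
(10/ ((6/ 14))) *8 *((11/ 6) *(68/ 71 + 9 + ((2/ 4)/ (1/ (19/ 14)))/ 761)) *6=1104847700/ 54031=20448.40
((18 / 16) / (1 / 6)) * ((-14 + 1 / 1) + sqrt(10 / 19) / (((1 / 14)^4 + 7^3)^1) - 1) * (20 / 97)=-1890 / 97 + 5186160 * sqrt(190) / 24284637827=-19.48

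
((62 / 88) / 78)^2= 961 / 11778624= 0.00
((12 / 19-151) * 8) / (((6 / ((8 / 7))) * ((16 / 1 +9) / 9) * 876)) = -22856 / 242725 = -0.09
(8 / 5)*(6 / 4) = 12 / 5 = 2.40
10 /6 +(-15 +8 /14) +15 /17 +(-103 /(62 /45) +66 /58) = -54881051 /641886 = -85.50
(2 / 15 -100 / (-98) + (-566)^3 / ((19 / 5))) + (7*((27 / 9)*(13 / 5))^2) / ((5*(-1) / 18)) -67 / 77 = -183253923745883 / 3840375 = -47717716.04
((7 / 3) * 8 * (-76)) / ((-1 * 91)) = 15.59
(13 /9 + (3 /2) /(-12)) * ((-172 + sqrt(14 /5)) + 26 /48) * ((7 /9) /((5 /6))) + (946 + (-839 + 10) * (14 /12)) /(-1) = -492431 /2592 + 133 * sqrt(70) /540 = -187.92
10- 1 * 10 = 0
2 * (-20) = -40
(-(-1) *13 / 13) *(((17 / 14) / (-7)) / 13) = -17 / 1274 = -0.01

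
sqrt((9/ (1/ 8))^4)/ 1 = 5184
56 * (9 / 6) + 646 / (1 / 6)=3960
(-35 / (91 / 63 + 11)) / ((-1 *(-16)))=-45 / 256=-0.18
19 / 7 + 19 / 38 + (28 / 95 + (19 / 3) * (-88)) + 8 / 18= -6623957 / 11970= -553.38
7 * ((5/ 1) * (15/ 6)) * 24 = 2100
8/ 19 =0.42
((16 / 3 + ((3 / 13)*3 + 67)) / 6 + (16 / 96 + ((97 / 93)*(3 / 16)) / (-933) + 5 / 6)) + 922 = 16877916457 / 18047952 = 935.17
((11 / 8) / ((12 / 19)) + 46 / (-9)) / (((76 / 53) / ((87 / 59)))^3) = -9204486522855 / 2885006460928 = -3.19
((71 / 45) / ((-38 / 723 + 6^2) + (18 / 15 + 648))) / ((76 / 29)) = 496219 / 564712224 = 0.00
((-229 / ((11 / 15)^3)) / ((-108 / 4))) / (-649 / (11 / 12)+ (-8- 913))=-28625 / 2168199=-0.01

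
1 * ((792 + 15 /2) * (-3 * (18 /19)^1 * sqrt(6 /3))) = -43173 * sqrt(2) /19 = -3213.47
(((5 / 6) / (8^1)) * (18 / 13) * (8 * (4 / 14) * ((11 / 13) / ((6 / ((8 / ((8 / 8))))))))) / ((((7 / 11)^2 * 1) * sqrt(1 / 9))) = 159720 / 57967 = 2.76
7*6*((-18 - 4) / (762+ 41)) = -84 / 73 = -1.15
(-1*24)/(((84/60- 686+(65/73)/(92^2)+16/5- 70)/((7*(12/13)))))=2076049920/10059160709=0.21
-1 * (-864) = 864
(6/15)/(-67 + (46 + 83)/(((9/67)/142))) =6/2044505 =0.00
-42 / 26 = -21 / 13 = -1.62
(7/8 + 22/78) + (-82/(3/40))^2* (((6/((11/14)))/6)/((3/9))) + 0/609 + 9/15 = 4564171.45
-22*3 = -66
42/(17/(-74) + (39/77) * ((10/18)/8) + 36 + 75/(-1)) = -2871792/2679967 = -1.07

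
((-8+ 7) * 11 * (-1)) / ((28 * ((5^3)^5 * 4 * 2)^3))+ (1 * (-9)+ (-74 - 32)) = -115.00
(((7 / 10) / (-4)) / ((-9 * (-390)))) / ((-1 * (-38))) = -7 / 5335200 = -0.00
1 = 1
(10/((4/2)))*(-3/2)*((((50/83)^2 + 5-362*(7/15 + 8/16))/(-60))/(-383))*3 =17803093/52769740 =0.34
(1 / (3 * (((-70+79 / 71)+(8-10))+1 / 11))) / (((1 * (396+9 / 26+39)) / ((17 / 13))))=-1207 / 85343202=-0.00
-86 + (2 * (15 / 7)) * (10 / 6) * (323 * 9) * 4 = 580798 / 7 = 82971.14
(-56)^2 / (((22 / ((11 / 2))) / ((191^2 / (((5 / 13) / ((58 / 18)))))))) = 239613693.51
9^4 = 6561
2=2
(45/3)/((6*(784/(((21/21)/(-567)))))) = -5/889056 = -0.00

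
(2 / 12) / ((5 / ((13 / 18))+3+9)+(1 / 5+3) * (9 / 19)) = 1235 / 151452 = 0.01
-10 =-10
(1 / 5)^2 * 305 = 61 / 5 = 12.20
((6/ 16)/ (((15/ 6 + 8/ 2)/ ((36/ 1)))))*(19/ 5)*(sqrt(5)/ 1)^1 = 17.65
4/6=2/3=0.67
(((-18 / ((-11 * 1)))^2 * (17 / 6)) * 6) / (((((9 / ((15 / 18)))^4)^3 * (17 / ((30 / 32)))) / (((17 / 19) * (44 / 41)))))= 20751953125 / 21679486290973252988928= 0.00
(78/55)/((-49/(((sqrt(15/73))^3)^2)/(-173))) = 0.04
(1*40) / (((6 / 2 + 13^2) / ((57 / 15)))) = 38 / 43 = 0.88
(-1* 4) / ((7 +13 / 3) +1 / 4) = -48 / 139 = -0.35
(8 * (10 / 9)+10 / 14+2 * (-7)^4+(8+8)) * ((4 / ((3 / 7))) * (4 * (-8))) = -38929792 / 27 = -1441844.15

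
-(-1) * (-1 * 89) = -89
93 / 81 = 31 / 27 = 1.15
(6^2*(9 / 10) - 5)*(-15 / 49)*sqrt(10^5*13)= -41100*sqrt(130) / 49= -9563.51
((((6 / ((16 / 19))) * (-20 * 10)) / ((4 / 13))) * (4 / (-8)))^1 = 18525 / 8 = 2315.62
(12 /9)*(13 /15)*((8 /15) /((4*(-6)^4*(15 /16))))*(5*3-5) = 0.00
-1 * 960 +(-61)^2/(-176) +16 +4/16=-169821/176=-964.89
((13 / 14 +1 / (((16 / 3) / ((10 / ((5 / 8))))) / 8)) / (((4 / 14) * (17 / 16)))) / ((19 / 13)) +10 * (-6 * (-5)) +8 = 117632 / 323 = 364.19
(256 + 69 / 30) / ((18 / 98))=14063 / 10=1406.30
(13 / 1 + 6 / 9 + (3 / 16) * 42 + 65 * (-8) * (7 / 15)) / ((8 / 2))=-1769 / 32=-55.28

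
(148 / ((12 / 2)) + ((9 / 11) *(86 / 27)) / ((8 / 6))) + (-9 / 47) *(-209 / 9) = 31.07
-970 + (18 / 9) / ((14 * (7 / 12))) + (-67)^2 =172443 / 49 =3519.24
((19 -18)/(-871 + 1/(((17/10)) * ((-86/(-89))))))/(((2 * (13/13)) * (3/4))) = -731/954384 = -0.00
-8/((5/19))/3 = -152/15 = -10.13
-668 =-668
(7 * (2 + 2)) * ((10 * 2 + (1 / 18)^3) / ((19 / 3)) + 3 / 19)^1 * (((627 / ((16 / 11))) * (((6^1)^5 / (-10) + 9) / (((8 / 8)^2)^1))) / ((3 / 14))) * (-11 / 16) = 3410690932649 / 34560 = 98688973.75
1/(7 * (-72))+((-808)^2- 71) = 329007671/504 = 652793.00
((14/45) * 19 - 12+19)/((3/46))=26726/135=197.97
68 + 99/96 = 2209/32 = 69.03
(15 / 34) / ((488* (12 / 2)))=5 / 33184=0.00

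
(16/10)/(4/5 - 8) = -2/9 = -0.22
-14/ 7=-2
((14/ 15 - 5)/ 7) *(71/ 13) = -4331/ 1365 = -3.17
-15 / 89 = -0.17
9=9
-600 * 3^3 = -16200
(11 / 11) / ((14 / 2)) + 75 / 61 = 586 / 427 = 1.37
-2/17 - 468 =-7958/17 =-468.12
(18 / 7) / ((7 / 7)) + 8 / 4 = 32 / 7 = 4.57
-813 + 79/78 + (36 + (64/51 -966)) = -1740.73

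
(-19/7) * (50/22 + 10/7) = -5415/539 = -10.05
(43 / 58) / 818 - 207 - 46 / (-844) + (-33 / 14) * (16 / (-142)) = -1028292073485 / 4975309948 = -206.68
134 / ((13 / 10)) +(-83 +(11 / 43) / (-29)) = 325324 / 16211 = 20.07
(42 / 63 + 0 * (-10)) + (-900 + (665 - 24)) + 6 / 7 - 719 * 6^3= -3266791 / 21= -155561.48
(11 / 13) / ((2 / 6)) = 33 / 13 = 2.54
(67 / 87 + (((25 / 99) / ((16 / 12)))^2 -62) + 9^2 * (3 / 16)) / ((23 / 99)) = -5811727 / 29348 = -198.03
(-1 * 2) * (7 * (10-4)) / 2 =-42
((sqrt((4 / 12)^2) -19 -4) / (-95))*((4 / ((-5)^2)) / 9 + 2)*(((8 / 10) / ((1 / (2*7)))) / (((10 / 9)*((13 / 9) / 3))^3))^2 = 11535454832269414536 / 4477996630859375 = 2576.03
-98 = -98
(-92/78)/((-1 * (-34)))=-23/663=-0.03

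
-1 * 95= -95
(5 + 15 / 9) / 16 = 5 / 12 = 0.42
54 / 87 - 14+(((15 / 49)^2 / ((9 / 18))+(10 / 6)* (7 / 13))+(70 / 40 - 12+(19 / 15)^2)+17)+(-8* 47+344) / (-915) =-194057678617 / 49694217300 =-3.91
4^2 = 16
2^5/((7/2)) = 64/7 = 9.14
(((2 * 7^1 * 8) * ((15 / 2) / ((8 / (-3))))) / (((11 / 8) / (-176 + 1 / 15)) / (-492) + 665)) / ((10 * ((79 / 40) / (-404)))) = 352496761344 / 36379101445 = 9.69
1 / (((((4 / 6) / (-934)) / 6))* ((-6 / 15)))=21015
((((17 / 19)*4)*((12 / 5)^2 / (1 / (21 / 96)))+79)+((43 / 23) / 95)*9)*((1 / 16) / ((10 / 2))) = 228569 / 218500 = 1.05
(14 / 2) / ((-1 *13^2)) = -7 / 169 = -0.04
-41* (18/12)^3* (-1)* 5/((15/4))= 369/2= 184.50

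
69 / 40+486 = 487.72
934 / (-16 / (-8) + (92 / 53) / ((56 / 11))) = 693028 / 1737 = 398.98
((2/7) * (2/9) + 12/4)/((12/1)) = 193/756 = 0.26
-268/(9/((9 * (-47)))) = 12596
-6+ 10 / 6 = -13 / 3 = -4.33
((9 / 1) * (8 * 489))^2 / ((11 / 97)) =120241516608 / 11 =10931046964.36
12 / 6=2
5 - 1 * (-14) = 19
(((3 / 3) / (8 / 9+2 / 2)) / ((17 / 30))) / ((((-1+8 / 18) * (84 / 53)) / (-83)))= 356319 / 4046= 88.07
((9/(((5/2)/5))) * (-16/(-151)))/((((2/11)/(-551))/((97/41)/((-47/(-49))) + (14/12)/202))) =-419963659500/29388677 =-14289.98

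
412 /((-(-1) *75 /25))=412 /3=137.33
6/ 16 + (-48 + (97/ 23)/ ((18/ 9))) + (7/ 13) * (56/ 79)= -8528997/ 188968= -45.13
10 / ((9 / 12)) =40 / 3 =13.33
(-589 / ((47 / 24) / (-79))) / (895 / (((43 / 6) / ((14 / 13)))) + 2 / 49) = 15294367452 / 86596043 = 176.62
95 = 95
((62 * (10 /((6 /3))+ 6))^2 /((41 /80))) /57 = 37209920 /2337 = 15922.09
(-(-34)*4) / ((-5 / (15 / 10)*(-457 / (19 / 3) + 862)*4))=-969 / 75035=-0.01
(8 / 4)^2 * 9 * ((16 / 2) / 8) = 36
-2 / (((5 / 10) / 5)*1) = -20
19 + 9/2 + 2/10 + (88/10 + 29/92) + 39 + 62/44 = 74103/1012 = 73.22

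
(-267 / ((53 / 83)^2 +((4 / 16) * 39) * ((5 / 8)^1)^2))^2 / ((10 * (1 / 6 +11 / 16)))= 5321401951745212416 / 11334920783041405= 469.47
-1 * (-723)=723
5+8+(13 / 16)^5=14002781 / 1048576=13.35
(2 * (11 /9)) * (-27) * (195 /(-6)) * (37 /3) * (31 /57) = 820105 /57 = 14387.81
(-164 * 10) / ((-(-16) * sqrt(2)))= -205 * sqrt(2) / 4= -72.48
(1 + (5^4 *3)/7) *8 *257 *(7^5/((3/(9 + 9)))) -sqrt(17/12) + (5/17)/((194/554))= 91919318441033/1649 -sqrt(51)/6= 55742461151.65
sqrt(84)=2*sqrt(21)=9.17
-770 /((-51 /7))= 5390 /51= 105.69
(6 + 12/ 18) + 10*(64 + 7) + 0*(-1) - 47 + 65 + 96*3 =3068/ 3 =1022.67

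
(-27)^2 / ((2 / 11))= 8019 / 2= 4009.50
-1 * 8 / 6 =-4 / 3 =-1.33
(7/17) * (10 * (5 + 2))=490/17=28.82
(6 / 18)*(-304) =-304 / 3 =-101.33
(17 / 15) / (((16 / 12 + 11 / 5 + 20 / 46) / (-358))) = -139978 / 1369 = -102.25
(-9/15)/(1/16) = -48/5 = -9.60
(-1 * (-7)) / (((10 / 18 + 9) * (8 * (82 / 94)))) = 2961 / 28208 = 0.10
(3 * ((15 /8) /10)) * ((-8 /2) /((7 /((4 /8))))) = -9 /56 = -0.16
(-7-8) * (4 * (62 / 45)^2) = -15376 / 135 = -113.90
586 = 586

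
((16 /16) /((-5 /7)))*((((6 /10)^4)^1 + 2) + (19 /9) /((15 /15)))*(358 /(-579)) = 59778124 /16284375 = 3.67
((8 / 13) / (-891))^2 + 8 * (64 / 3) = 22897645120 / 134165889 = 170.67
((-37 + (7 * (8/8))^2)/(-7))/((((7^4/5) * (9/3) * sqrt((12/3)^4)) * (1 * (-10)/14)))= 1/9604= 0.00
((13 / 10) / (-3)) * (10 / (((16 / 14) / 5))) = -455 / 24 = -18.96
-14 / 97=-0.14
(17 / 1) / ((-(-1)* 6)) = 17 / 6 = 2.83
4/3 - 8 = -20/3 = -6.67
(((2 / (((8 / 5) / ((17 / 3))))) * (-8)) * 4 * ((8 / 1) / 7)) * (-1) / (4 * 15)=272 / 63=4.32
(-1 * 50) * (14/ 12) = -175/ 3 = -58.33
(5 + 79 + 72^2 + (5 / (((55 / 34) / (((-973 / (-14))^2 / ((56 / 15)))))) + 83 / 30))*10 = 171306593 / 1848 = 92698.37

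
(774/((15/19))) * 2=9804/5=1960.80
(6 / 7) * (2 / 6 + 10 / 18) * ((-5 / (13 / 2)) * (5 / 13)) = -0.23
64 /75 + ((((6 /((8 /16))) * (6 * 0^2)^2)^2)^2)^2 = 64 /75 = 0.85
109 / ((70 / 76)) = 4142 / 35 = 118.34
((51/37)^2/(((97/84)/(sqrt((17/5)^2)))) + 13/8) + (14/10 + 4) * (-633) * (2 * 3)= -21780156491/1062344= -20501.98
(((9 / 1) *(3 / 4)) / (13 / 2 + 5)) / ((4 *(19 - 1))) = 3 / 368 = 0.01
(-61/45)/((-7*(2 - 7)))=-61/1575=-0.04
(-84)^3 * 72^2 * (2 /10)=-3072577536 /5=-614515507.20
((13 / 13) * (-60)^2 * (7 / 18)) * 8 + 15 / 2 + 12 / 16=44833 / 4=11208.25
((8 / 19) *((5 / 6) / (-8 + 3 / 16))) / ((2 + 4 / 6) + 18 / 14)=-448 / 39425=-0.01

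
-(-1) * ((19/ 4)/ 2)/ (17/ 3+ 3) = 57/ 208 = 0.27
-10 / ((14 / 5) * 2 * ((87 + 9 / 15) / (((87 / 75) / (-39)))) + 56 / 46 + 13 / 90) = 600300 / 989990969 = 0.00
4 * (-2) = -8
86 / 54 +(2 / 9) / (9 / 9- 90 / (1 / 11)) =42521 / 26703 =1.59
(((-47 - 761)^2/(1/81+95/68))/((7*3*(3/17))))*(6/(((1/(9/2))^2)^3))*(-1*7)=-338414839109784/7763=-43593306596.65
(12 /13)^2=144 /169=0.85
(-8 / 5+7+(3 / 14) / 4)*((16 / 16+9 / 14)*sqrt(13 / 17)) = 35121*sqrt(221) / 66640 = 7.83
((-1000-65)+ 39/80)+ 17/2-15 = -85681/80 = -1071.01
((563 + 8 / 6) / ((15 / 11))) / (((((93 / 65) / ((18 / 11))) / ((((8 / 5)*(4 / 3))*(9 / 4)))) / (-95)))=-6690736 / 31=-215830.19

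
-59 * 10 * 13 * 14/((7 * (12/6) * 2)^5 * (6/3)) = -3835/1229312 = -0.00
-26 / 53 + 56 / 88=85 / 583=0.15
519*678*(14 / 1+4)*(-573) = -3629310948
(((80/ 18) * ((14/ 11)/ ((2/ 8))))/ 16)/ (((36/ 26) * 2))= 455/ 891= 0.51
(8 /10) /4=1 /5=0.20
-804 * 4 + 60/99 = -106108/33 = -3215.39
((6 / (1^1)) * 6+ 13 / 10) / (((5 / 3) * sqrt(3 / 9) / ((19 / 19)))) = 1119 * sqrt(3) / 50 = 38.76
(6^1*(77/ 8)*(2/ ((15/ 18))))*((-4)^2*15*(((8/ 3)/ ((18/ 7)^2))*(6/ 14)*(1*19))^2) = 358730.01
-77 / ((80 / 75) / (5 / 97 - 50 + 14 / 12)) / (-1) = -10930535 / 3104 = -3521.44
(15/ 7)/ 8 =15/ 56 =0.27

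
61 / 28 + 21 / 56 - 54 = -2881 / 56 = -51.45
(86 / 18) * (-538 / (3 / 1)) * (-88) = 2035792 / 27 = 75399.70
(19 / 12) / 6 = 19 / 72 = 0.26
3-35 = -32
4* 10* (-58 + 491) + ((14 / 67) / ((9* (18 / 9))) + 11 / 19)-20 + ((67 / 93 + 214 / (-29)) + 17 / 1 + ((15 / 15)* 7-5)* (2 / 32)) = 1426409327395 / 82398744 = 17311.06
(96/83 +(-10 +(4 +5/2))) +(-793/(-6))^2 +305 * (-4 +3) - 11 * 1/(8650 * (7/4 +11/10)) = 842723092463/49107780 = 17160.68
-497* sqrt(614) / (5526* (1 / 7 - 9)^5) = 8353079* sqrt(614) / 5062550029632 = 0.00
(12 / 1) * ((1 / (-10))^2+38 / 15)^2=582169 / 7500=77.62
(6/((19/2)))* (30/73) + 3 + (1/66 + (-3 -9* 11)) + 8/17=-152905351/1556214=-98.25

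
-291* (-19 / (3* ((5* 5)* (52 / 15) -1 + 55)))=5529 / 422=13.10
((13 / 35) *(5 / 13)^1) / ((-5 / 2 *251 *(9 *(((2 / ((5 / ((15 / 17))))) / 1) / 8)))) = -136 / 237195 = -0.00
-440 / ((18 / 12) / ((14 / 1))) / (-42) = 97.78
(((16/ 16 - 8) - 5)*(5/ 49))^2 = 3600/ 2401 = 1.50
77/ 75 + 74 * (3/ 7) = 17189/ 525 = 32.74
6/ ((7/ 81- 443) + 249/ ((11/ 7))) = -5346/ 253453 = -0.02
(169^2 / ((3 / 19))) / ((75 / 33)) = 5969249 / 75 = 79589.99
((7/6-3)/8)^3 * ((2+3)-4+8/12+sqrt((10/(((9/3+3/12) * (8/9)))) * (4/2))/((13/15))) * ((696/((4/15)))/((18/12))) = -964975 * sqrt(130)/173056-964975/27648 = -98.48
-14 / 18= -7 / 9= -0.78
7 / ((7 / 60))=60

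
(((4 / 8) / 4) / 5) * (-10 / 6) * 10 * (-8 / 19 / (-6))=-0.03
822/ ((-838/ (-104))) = 42744/ 419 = 102.01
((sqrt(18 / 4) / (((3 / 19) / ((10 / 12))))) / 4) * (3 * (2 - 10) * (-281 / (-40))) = -5339 * sqrt(2) / 16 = -471.91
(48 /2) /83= 24 /83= 0.29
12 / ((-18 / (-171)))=114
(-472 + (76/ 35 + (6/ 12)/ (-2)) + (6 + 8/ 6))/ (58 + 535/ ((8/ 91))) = -388706/ 5160645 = -0.08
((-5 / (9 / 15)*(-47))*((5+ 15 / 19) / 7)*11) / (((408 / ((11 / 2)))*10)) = 1563925 / 325584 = 4.80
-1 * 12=-12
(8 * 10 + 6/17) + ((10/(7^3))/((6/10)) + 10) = 1581394/17493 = 90.40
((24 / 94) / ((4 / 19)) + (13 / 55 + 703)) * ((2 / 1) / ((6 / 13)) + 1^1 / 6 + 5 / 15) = 52809029 / 15510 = 3404.84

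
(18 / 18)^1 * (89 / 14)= 89 / 14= 6.36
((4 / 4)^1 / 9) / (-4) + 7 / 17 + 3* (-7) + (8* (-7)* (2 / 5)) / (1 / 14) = -1022701 / 3060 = -334.22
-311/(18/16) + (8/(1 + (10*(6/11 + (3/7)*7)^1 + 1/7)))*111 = -3197900/12681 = -252.18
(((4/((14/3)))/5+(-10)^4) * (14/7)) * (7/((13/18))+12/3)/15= 124602136/6825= 18256.72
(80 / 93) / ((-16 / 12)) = -20 / 31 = -0.65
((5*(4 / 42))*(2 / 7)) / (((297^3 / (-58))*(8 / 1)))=-145 / 3851116731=-0.00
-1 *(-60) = 60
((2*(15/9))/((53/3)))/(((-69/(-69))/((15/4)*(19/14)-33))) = -7815/1484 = -5.27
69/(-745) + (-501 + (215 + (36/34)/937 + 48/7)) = -23195923007/83069735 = -279.23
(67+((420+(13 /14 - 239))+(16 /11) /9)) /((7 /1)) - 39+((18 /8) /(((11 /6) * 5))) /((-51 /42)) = -2983513 /824670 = -3.62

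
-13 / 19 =-0.68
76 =76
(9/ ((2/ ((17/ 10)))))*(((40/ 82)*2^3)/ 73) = 1224/ 2993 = 0.41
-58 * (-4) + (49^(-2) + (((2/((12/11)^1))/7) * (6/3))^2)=5019226/21609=232.27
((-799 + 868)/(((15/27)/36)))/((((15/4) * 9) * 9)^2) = 1472/30375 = 0.05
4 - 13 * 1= -9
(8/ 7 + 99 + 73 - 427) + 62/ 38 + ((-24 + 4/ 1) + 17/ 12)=-432211/ 1596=-270.81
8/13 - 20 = -252/13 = -19.38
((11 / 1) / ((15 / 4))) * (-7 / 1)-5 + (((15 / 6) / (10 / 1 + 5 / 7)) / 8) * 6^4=184 / 15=12.27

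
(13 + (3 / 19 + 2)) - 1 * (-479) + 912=26717 / 19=1406.16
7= 7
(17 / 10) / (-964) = -17 / 9640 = -0.00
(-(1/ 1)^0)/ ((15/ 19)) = -1.27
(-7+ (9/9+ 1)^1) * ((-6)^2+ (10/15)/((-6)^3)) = -58315/324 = -179.98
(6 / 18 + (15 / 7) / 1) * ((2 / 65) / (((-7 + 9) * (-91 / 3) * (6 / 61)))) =-122 / 9555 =-0.01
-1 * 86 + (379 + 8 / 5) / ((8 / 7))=9881 / 40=247.02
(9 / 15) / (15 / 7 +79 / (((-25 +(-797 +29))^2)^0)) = 21 / 2840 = 0.01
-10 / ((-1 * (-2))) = -5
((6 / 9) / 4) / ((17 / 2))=1 / 51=0.02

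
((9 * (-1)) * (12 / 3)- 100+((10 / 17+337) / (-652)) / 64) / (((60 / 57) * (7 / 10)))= -1833136625 / 9931264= -184.58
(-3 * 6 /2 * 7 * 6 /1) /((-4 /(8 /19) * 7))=108 /19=5.68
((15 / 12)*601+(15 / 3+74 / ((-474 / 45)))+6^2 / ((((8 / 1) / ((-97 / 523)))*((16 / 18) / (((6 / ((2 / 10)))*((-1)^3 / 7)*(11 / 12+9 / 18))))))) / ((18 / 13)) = 90828922535 / 166590144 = 545.22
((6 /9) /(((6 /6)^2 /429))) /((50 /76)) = 10868 /25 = 434.72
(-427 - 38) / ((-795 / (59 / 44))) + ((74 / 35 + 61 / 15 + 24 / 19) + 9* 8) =80.23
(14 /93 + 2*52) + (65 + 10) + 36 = 20009 /93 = 215.15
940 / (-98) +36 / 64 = -7079 / 784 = -9.03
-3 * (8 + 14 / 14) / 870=-9 / 290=-0.03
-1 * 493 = -493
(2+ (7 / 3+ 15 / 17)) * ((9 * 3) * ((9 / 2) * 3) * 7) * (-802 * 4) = -725755464 / 17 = -42691497.88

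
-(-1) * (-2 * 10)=-20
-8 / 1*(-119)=952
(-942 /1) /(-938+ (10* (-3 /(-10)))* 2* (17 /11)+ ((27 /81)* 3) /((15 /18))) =25905 /25507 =1.02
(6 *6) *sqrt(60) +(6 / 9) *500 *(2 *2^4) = 10945.52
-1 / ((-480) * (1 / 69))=23 / 160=0.14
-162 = -162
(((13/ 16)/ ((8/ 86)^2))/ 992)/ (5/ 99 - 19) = -2379663/ 476413952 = -0.00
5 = 5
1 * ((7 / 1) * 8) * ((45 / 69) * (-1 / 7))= -120 / 23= -5.22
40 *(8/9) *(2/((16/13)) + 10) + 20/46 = 28550/69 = 413.77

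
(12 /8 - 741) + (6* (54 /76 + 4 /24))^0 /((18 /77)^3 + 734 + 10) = -251182834435 /339666384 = -739.50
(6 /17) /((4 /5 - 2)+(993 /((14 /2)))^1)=70 /27897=0.00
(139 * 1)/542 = 0.26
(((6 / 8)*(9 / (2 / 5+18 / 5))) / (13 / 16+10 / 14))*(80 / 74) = 840 / 703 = 1.19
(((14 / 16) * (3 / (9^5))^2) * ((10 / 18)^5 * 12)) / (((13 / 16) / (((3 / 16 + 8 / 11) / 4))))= 3521875 / 8723683522825128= 0.00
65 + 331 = 396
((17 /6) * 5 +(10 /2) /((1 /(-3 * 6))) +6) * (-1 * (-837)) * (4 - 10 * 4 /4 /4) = -87675.75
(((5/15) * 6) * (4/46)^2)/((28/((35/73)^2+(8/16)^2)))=10229/39466574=0.00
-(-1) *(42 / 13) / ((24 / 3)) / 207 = 7 / 3588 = 0.00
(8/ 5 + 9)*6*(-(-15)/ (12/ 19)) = 3021/ 2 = 1510.50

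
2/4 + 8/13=29/26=1.12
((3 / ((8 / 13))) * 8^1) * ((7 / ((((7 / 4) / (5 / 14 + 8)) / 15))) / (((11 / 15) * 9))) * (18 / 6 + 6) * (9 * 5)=92400750 / 77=1200009.74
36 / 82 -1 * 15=-597 / 41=-14.56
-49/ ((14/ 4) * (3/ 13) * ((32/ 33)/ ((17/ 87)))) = -17017/ 1392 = -12.22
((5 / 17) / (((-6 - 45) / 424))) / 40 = -53 / 867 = -0.06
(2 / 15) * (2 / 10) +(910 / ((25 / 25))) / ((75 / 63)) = 57332 / 75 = 764.43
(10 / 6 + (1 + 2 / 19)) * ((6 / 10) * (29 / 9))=4582 / 855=5.36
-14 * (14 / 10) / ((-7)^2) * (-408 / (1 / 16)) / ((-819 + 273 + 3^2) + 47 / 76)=-992256 / 203825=-4.87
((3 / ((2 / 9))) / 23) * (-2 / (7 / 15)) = -405 / 161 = -2.52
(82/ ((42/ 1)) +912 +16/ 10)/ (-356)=-96133/ 37380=-2.57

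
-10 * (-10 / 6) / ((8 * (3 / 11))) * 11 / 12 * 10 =15125 / 216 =70.02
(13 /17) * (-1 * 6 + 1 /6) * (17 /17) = -455 /102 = -4.46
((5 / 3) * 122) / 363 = 610 / 1089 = 0.56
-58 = -58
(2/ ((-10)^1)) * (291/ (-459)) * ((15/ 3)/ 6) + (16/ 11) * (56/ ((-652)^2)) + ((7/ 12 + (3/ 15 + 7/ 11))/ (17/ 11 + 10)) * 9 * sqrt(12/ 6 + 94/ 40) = 28400531/ 268293762 + 2811 * sqrt(435)/ 25400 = 2.41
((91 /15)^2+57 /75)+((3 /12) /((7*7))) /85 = 28162109 /749700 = 37.56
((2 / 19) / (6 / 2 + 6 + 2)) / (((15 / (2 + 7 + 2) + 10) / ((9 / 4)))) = 9 / 4750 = 0.00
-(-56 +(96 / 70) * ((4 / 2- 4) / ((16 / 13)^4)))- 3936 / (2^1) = -136966477 / 71680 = -1910.80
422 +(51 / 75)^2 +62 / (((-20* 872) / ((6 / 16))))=3683860503 / 8720000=422.46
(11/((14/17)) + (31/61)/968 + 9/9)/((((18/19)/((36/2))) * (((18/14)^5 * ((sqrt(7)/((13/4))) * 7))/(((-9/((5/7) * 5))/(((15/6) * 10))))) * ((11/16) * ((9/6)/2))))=-1005560496122 * sqrt(7)/998801533125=-2.66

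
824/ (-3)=-824/ 3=-274.67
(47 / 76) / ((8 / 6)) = 141 / 304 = 0.46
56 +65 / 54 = 3089 / 54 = 57.20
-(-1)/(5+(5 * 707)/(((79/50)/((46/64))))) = 0.00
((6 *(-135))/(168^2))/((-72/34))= 85/6272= 0.01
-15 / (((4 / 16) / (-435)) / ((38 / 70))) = 99180 / 7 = 14168.57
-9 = -9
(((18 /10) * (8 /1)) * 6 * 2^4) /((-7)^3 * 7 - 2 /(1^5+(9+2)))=-41472 /72035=-0.58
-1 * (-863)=863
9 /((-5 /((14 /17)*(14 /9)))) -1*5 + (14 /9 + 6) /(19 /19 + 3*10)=-167479 /23715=-7.06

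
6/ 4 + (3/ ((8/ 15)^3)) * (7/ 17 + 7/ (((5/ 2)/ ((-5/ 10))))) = -39261/ 2176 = -18.04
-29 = -29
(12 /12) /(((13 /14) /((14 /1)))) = 196 /13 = 15.08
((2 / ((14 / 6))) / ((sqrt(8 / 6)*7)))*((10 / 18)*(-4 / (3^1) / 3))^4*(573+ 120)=1760000*sqrt(3) / 11160261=0.27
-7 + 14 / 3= -2.33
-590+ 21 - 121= -690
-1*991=-991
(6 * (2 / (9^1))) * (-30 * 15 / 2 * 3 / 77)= -900 / 77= -11.69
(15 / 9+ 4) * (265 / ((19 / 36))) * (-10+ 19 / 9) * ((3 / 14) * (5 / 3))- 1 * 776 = -3508174 / 399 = -8792.42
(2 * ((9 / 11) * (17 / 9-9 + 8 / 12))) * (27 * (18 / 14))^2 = -6849684 / 539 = -12708.13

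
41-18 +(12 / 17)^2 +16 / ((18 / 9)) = 9103 / 289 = 31.50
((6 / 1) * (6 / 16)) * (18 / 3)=27 / 2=13.50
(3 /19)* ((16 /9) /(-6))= -0.05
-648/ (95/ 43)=-27864/ 95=-293.31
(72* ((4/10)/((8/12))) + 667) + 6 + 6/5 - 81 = 3182/5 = 636.40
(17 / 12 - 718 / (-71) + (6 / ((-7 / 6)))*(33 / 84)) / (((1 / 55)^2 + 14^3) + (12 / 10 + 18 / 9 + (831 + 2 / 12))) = 1200861475 / 451903737838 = 0.00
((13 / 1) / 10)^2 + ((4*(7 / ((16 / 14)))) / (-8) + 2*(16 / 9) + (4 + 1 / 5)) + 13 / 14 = 184253 / 25200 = 7.31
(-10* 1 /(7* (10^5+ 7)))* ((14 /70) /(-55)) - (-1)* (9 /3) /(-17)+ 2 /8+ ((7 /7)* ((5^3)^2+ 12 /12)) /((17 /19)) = 45725069030931 /2618183260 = 17464.43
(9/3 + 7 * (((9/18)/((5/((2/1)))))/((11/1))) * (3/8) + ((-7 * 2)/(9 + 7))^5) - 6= -6245089/1802240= -3.47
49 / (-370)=-49 / 370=-0.13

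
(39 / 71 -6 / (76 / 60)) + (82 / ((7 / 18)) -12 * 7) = 1158369 / 9443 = 122.67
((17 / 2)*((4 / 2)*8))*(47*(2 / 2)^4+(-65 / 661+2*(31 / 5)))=26654912 / 3305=8065.03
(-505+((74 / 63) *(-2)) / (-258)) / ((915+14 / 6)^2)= -4104061 / 6838874112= -0.00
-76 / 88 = -19 / 22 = -0.86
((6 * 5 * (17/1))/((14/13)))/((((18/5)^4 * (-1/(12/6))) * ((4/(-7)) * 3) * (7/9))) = 690625/163296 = 4.23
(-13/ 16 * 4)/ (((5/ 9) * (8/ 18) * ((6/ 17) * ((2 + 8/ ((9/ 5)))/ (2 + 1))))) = -161109/ 9280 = -17.36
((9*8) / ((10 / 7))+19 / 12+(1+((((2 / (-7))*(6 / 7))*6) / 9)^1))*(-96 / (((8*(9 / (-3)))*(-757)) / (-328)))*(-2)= -101870896 / 556395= -183.09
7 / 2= 3.50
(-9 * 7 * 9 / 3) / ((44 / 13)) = -2457 / 44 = -55.84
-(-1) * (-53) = -53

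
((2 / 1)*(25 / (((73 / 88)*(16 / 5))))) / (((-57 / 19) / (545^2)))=-408409375 / 219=-1864882.99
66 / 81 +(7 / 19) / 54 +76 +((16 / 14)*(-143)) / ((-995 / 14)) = 26924131 / 340290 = 79.12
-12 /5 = -2.40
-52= -52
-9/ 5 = -1.80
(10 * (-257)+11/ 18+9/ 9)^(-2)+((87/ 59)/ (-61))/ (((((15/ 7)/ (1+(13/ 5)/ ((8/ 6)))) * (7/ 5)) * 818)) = -61658516429/ 2132945258063560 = -0.00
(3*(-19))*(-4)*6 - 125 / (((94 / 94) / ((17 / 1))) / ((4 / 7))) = 1076 / 7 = 153.71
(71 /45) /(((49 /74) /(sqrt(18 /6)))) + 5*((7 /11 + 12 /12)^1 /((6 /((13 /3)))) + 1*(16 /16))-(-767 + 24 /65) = 5254*sqrt(3) /2205 + 555941 /715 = 781.67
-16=-16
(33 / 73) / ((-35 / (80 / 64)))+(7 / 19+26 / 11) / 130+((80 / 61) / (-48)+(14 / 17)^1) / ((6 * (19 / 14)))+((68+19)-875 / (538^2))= 408340698922710599 / 4688202571207155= 87.10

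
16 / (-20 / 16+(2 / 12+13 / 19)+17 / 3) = 3648 / 1201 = 3.04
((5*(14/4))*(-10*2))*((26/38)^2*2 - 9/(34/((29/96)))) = -58858975/196384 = -299.71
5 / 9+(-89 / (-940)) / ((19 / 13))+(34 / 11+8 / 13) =99451159 / 22985820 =4.33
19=19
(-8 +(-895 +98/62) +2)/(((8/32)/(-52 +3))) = 5464872/31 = 176286.19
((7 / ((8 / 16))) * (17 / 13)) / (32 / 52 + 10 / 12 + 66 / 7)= 9996 / 5939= 1.68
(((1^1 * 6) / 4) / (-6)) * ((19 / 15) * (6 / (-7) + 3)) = -19 / 28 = -0.68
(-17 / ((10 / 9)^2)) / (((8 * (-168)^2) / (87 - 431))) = 6579 / 313600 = 0.02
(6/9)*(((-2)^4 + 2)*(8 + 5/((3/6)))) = 216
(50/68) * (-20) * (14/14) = -250/17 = -14.71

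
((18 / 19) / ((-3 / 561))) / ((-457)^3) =3366 / 1813435867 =0.00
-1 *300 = -300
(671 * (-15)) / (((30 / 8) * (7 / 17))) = -45628 / 7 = -6518.29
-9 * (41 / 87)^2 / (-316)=1681 / 265756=0.01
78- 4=74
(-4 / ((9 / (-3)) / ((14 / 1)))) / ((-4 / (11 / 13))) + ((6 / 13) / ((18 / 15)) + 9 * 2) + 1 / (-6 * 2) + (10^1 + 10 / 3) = 4319 / 156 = 27.69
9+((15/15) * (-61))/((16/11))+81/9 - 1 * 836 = -13759/16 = -859.94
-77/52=-1.48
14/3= 4.67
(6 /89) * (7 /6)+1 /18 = 215 /1602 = 0.13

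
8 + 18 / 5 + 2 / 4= 121 / 10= 12.10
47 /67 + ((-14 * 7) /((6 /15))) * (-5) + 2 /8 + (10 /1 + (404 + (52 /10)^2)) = 11168843 /6700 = 1666.99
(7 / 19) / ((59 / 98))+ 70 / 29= 98364 / 32509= 3.03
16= 16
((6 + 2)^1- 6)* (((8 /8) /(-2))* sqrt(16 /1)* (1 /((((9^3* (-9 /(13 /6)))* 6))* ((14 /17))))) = 221 /826686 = 0.00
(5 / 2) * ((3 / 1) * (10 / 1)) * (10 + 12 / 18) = 800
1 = 1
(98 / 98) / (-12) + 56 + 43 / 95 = 56.37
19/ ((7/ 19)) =361/ 7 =51.57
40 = 40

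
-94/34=-47/17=-2.76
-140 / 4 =-35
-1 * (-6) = 6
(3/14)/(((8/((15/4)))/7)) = 45/64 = 0.70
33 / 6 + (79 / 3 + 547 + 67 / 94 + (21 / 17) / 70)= 13892143 / 23970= 579.56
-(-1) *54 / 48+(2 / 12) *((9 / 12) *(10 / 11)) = 109 / 88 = 1.24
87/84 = 1.04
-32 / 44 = -8 / 11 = -0.73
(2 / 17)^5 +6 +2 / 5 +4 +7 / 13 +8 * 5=4701148607 / 92290705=50.94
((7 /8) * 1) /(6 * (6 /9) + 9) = 7 /104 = 0.07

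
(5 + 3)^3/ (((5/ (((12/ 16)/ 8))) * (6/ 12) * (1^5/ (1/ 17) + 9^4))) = 48/ 16445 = 0.00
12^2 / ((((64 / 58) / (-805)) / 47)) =-4937467.50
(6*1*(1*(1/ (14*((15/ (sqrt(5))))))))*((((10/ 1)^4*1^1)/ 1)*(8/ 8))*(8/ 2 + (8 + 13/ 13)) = 26000*sqrt(5)/ 7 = 8305.40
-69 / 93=-23 / 31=-0.74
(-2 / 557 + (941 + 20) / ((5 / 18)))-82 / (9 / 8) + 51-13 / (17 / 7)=1462543448 / 426105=3432.35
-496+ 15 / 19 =-9409 / 19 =-495.21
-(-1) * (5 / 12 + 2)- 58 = -667 / 12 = -55.58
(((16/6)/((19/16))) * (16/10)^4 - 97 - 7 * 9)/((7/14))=-10351424/35625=-290.57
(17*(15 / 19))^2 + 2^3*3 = 73689 / 361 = 204.12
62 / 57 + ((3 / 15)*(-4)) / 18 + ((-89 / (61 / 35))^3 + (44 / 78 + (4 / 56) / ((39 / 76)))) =-2351667751902323 / 17660256705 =-133161.58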